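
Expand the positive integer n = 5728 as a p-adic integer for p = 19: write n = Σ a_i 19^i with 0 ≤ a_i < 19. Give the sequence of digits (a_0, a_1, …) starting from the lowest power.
(a_0, a_1, …) = (9, 16, 15)

Repeated division by 19 gives the digits low-to-high: 5728 = 9 + 16·19^1 + 15·19^2. Digit sequence: (9, 16, 15).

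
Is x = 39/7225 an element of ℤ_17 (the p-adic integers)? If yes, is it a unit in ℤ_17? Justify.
x ∉ ℤ_17 (v_17(x) = -2 < 0)

ℤ_17 = {x ∈ ℚ_17 : v_17(x) ≥ 0} and ℤ_17^× = {x ∈ ℤ_17 : v_17(x) = 0}. Here v_17(39/7225) = v_17(num) − v_17(den) = -2; compare against these criteria.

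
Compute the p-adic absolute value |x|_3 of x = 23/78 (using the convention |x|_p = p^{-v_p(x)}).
|23/78|_3 = 3

Step 1 — compute v_3(x) by factoring powers of 3 out of the numerator and denominator: v_3(23/78) = -1. Step 2 — apply |x|_p = p^{-v_p(x)} = 3^{1} = 3.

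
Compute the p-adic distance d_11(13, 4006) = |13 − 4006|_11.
d_11(13, 4006) = 1/1331

Step 1 — x − y = 13 − 4006 = -3993. Step 2 — v_11(-3993) = 3 (factor: -3993 = −(11^3 · 3); the sign does not affect v_p). Step 3 — |x − y|_11 = 11^{-3} = 1/1331.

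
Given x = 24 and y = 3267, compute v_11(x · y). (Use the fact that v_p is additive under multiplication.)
v_11(78408) = 2

v_p(x) = 0 (factor: 24 = 11^0 · 24); v_p(y) = 2 (factor: 3267 = 11^2 · 27). Additivity: v_p(xy) = v_p(x) + v_p(y) = 0 + 2 = 2. (Direct check: xy = 78408 = 11^2 · (648).)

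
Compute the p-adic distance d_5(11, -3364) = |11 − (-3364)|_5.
d_5(11, -3364) = 1/125

Step 1 — x − y = 11 − (-3364) = 3375. Step 2 — v_5(3375) = 3 (factor: 3375 = (5^3 · 27); the sign does not affect v_p). Step 3 — |x − y|_5 = 5^{-3} = 1/125.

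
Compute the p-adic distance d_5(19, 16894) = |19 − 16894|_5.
d_5(19, 16894) = 1/625

Step 1 — x − y = 19 − 16894 = -16875. Step 2 — v_5(-16875) = 4 (factor: -16875 = −(5^4 · 27); the sign does not affect v_p). Step 3 — |x − y|_5 = 5^{-4} = 1/625.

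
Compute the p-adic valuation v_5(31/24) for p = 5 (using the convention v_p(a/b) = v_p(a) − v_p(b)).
v_5(31/24) = 0

Factor powers of 5 from the numerator and denominator of the reduced fraction: 31 = 5^0 · 31 and 24 = 5^0 · 24. Apply v_p(a/b) = v_p(a) − v_p(b): v_5(31/24) = 0 − 0 = 0.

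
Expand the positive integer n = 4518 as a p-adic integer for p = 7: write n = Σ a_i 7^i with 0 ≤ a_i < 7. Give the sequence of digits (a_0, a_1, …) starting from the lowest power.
(a_0, a_1, …) = (3, 1, 1, 6, 1)

Repeated division by 7 gives the digits low-to-high: 4518 = 3 + 1·7^1 + 1·7^2 + 6·7^3 + 1·7^4. Digit sequence: (3, 1, 1, 6, 1).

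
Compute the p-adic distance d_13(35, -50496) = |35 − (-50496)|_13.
d_13(35, -50496) = 1/2197

Step 1 — x − y = 35 − (-50496) = 50531. Step 2 — v_13(50531) = 3 (factor: 50531 = (13^3 · 23); the sign does not affect v_p). Step 3 — |x − y|_13 = 13^{-3} = 1/2197.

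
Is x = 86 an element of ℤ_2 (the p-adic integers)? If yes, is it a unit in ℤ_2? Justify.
x ∈ ℤ_2 but not a unit; v_2(x) = 1 > 0

ℤ_2 = {x ∈ ℚ_2 : v_2(x) ≥ 0} and ℤ_2^× = {x ∈ ℤ_2 : v_2(x) = 0}. Here v_2(86) = v_2(num) − v_2(den) = 1; compare against these criteria.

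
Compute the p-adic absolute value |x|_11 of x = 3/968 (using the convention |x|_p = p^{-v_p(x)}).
|3/968|_11 = 121

Step 1 — compute v_11(x) by factoring powers of 11 out of the numerator and denominator: v_11(3/968) = -2. Step 2 — apply |x|_p = p^{-v_p(x)} = 11^{2} = 121.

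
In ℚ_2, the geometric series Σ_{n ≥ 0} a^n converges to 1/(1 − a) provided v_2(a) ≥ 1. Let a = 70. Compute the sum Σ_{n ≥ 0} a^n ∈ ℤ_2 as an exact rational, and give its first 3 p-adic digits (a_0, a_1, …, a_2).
Σ a^n = 1/(1 − a) = -1/69;  first 3 digits = (1, 1, 0)

v_2(a) = 1 ≥ 1, so the series converges in ℤ_2 to 1/(1 − a) = 1/(1 − 70) = -1/69. Expand this rational in ℤ_2: compute digits iteratively via d_i = x_i mod 2, x_{i+1} = (x_i − d_i)/2. The first 3 digits are (1, 1, 0).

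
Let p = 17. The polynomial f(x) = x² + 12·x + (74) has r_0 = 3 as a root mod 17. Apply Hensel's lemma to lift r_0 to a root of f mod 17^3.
r_2 = 2485 (mod 4913)

Hensel: r_{i+1} = r_i − f(r_i)·(f′(r_i))^{-1} mod 17^{i+2}, f′(x) = 2x + 12. Iterate:
  r_0 = 3 (mod 17)
  r_1 = 173 (mod 289)
  r_2 = 2485 (mod 4913)
Final: r = 2485 satisfies f(r) ≡ 0 mod 17^3.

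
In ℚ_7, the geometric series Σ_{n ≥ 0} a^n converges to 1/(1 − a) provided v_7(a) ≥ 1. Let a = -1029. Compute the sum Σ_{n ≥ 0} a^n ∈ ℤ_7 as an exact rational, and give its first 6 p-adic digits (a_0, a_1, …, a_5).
Σ a^n = 1/(1 − a) = 1/1030;  first 6 digits = (1, 0, 0, 4, 6, 6)

v_7(a) = 3 ≥ 1, so the series converges in ℤ_7 to 1/(1 − a) = 1/(1 − (-1029)) = 1/1030. Expand this rational in ℤ_7: compute digits iteratively via d_i = x_i mod 7, x_{i+1} = (x_i − d_i)/7. The first 6 digits are (1, 0, 0, 4, 6, 6).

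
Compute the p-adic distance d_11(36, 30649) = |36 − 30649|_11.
d_11(36, 30649) = 1/1331

Step 1 — x − y = 36 − 30649 = -30613. Step 2 — v_11(-30613) = 3 (factor: -30613 = −(11^3 · 23); the sign does not affect v_p). Step 3 — |x − y|_11 = 11^{-3} = 1/1331.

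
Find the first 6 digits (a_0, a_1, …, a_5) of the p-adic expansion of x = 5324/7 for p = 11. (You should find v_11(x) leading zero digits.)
(a_0, …, a_5) = (0, 0, 0, 10, 7, 4)

v_11(5324/7) = 3, so a_0 = ... = a_2 = 0. Factor out: x = 11^3 · u with u = 4/7 a unit in ℤ_11. Expand u iteratively via a_{v+i} = u_i mod 11, u_{i+1} = (u_i − a_{v+i})/11:
  u_0 = 4/7;  a_3 = 10;  u_1 = (u_0 − 10)/11 = -6/7
  u_1 = -6/7;  a_4 = 7;  u_2 = (u_1 − 7)/11 = -5/7
  u_2 = -5/7;  a_5 = 4;  u_3 = (u_2 − 4)/11 = -3/7
Digits: (0, 0, 0, 10, 7, 4).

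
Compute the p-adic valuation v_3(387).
v_3(387) = 2

v_3(n) is the largest exponent k such that 3^k divides n. Factor out: 387 = 3^2 · 43. (Sign doesn't affect v_p.) So v_3(387) = 2.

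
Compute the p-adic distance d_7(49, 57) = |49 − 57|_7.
d_7(49, 57) = 1

Step 1 — x − y = 49 − 57 = -8. Step 2 — v_7(-8) = 0 (factor: -8 = −(7^0 · 8); the sign does not affect v_p). Step 3 — |x − y|_7 = 7^{0} = 1.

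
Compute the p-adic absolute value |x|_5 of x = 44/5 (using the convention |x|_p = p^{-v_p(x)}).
|44/5|_5 = 5

Step 1 — compute v_5(x) by factoring powers of 5 out of the numerator and denominator: v_5(44/5) = -1. Step 2 — apply |x|_p = p^{-v_p(x)} = 5^{1} = 5.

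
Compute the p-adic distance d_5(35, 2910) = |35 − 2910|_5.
d_5(35, 2910) = 1/125

Step 1 — x − y = 35 − 2910 = -2875. Step 2 — v_5(-2875) = 3 (factor: -2875 = −(5^3 · 23); the sign does not affect v_p). Step 3 — |x − y|_5 = 5^{-3} = 1/125.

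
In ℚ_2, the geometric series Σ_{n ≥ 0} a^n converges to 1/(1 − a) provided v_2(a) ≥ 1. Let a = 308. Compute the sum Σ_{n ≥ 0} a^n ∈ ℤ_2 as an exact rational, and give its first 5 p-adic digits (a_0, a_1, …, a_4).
Σ a^n = 1/(1 − a) = -1/307;  first 5 digits = (1, 0, 1, 0, 0)

v_2(a) = 2 ≥ 1, so the series converges in ℤ_2 to 1/(1 − a) = 1/(1 − 308) = -1/307. Expand this rational in ℤ_2: compute digits iteratively via d_i = x_i mod 2, x_{i+1} = (x_i − d_i)/2. The first 5 digits are (1, 0, 1, 0, 0).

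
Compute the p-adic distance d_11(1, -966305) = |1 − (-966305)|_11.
d_11(1, -966305) = 1/161051

Step 1 — x − y = 1 − (-966305) = 966306. Step 2 — v_11(966306) = 5 (factor: 966306 = (11^5 · 6); the sign does not affect v_p). Step 3 — |x − y|_11 = 11^{-5} = 1/161051.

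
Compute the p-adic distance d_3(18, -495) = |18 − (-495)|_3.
d_3(18, -495) = 1/27

Step 1 — x − y = 18 − (-495) = 513. Step 2 — v_3(513) = 3 (factor: 513 = (3^3 · 19); the sign does not affect v_p). Step 3 — |x − y|_3 = 3^{-3} = 1/27.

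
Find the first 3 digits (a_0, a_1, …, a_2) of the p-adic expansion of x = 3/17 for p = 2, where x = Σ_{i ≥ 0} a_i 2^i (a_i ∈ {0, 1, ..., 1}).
(a_0, …, a_2) = (1, 1, 0)

v_2(3/17) = 0 (numerator and denominator both coprime to 2), so x ∈ ℤ_2^×. Compute digits iteratively via a_i = x_i mod 2, x_{i+1} = (x_i − a_i)/2, with x_0 = x:
  x_0 = 3/17;  a_0 = 1;  x_1 = (x_0 − 1)/2 = -7/17
  x_1 = -7/17;  a_1 = 1;  x_2 = (x_1 − 1)/2 = -12/17
  x_2 = -12/17;  a_2 = 0;  x_3 = (x_2 − 0)/2 = -6/17
Digits: (1, 1, 0).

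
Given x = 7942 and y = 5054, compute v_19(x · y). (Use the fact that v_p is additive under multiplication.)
v_19(40138868) = 4

v_p(x) = 2 (factor: 7942 = 19^2 · 22); v_p(y) = 2 (factor: 5054 = 19^2 · 14). Additivity: v_p(xy) = v_p(x) + v_p(y) = 2 + 2 = 4. (Direct check: xy = 40138868 = 19^4 · (308).)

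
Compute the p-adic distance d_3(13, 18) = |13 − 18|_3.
d_3(13, 18) = 1

Step 1 — x − y = 13 − 18 = -5. Step 2 — v_3(-5) = 0 (factor: -5 = −(3^0 · 5); the sign does not affect v_p). Step 3 — |x − y|_3 = 3^{0} = 1.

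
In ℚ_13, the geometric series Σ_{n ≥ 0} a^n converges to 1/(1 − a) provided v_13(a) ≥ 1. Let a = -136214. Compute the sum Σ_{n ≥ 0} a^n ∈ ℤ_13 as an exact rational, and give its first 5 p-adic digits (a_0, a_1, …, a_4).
Σ a^n = 1/(1 − a) = 1/136215;  first 5 digits = (1, 0, 0, 3, 8)

v_13(a) = 3 ≥ 1, so the series converges in ℤ_13 to 1/(1 − a) = 1/(1 − (-136214)) = 1/136215. Expand this rational in ℤ_13: compute digits iteratively via d_i = x_i mod 13, x_{i+1} = (x_i − d_i)/13. The first 5 digits are (1, 0, 0, 3, 8).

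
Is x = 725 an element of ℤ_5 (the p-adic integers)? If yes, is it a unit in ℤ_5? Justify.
x ∈ ℤ_5 but not a unit; v_5(x) = 2 > 0

ℤ_5 = {x ∈ ℚ_5 : v_5(x) ≥ 0} and ℤ_5^× = {x ∈ ℤ_5 : v_5(x) = 0}. Here v_5(725) = v_5(num) − v_5(den) = 2; compare against these criteria.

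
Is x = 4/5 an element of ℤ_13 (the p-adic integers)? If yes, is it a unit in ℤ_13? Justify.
x ∈ ℤ_13^× (unit); v_13(x) = 0

ℤ_13 = {x ∈ ℚ_13 : v_13(x) ≥ 0} and ℤ_13^× = {x ∈ ℤ_13 : v_13(x) = 0}. Here v_13(4/5) = v_13(num) − v_13(den) = 0; compare against these criteria.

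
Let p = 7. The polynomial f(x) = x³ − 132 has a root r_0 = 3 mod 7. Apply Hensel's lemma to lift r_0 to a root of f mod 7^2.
r_1 = 45 (mod 49)

Hensel: r_{i+1} = r_i − f(r_i)/f′(r_i) mod 7^{i+2}, where f′(x) = 3x². Iterate:
  r_0 = 3 (mod 7)
  r_1 = 45 (mod 49)
Final: r = 45 with f(r) ≡ 0 mod 7^2.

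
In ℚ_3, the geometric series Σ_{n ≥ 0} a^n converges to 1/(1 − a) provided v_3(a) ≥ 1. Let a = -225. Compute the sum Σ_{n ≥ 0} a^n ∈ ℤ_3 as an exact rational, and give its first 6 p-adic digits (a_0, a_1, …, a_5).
Σ a^n = 1/(1 − a) = 1/226;  first 6 digits = (1, 0, 2, 0, 1, 0)

v_3(a) = 2 ≥ 1, so the series converges in ℤ_3 to 1/(1 − a) = 1/(1 − (-225)) = 1/226. Expand this rational in ℤ_3: compute digits iteratively via d_i = x_i mod 3, x_{i+1} = (x_i − d_i)/3. The first 6 digits are (1, 0, 2, 0, 1, 0).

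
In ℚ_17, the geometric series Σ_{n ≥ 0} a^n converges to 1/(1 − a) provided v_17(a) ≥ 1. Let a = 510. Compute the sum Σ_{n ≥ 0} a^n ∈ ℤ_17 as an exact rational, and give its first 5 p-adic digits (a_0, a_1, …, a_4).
Σ a^n = 1/(1 − a) = -1/509;  first 5 digits = (1, 13, 0, 6, 11)

v_17(a) = 1 ≥ 1, so the series converges in ℤ_17 to 1/(1 − a) = 1/(1 − 510) = -1/509. Expand this rational in ℤ_17: compute digits iteratively via d_i = x_i mod 17, x_{i+1} = (x_i − d_i)/17. The first 5 digits are (1, 13, 0, 6, 11).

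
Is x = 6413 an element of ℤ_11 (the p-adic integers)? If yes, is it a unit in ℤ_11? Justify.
x ∈ ℤ_11 but not a unit; v_11(x) = 2 > 0

ℤ_11 = {x ∈ ℚ_11 : v_11(x) ≥ 0} and ℤ_11^× = {x ∈ ℤ_11 : v_11(x) = 0}. Here v_11(6413) = v_11(num) − v_11(den) = 2; compare against these criteria.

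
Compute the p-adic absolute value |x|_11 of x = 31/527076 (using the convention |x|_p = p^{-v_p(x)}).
|31/527076|_11 = 14641

Step 1 — compute v_11(x) by factoring powers of 11 out of the numerator and denominator: v_11(31/527076) = -4. Step 2 — apply |x|_p = p^{-v_p(x)} = 11^{4} = 14641.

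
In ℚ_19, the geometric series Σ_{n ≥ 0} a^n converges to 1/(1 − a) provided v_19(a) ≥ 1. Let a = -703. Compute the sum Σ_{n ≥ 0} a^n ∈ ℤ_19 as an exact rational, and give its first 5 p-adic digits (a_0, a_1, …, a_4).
Σ a^n = 1/(1 − a) = 1/704;  first 5 digits = (1, 1, 18, 15, 17)

v_19(a) = 1 ≥ 1, so the series converges in ℤ_19 to 1/(1 − a) = 1/(1 − (-703)) = 1/704. Expand this rational in ℤ_19: compute digits iteratively via d_i = x_i mod 19, x_{i+1} = (x_i − d_i)/19. The first 5 digits are (1, 1, 18, 15, 17).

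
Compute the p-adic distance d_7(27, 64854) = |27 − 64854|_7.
d_7(27, 64854) = 1/2401

Step 1 — x − y = 27 − 64854 = -64827. Step 2 — v_7(-64827) = 4 (factor: -64827 = −(7^4 · 27); the sign does not affect v_p). Step 3 — |x − y|_7 = 7^{-4} = 1/2401.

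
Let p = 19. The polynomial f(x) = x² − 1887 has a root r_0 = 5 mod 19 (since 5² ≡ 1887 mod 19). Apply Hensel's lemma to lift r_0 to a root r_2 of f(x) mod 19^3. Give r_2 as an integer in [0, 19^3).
r_2 = 3007 (mod 6859)

Hensel's recurrence: r_{i+1} = r_i − f(r_i)·(f′(r_i))^{-1} mod 19^{i+2}, with f′(x) = 2x. Iterate:
  r_0 = 5 (mod 19)
  r_1 = 119 (mod 361)
  r_2 = 3007 (mod 6859)
Final: r_2 = 3007, and one checks f(r_2) ≡ 0 mod 19^3.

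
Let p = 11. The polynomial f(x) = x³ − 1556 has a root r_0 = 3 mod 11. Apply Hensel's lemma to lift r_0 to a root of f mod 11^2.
r_1 = 91 (mod 121)

Hensel: r_{i+1} = r_i − f(r_i)/f′(r_i) mod 11^{i+2}, where f′(x) = 3x². Iterate:
  r_0 = 3 (mod 11)
  r_1 = 91 (mod 121)
Final: r = 91 with f(r) ≡ 0 mod 11^2.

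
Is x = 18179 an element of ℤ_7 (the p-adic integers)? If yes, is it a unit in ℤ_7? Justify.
x ∈ ℤ_7 but not a unit; v_7(x) = 3 > 0

ℤ_7 = {x ∈ ℚ_7 : v_7(x) ≥ 0} and ℤ_7^× = {x ∈ ℤ_7 : v_7(x) = 0}. Here v_7(18179) = v_7(num) − v_7(den) = 3; compare against these criteria.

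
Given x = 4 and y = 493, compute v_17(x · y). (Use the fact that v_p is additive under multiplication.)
v_17(1972) = 1

v_p(x) = 0 (factor: 4 = 17^0 · 4); v_p(y) = 1 (factor: 493 = 17^1 · 29). Additivity: v_p(xy) = v_p(x) + v_p(y) = 0 + 1 = 1. (Direct check: xy = 1972 = 17^1 · (116).)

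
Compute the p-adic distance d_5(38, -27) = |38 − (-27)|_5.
d_5(38, -27) = 1/5

Step 1 — x − y = 38 − (-27) = 65. Step 2 — v_5(65) = 1 (factor: 65 = (5^1 · 13); the sign does not affect v_p). Step 3 — |x − y|_5 = 5^{-1} = 1/5.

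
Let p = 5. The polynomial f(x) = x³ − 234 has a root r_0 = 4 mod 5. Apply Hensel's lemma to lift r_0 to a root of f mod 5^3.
r_2 = 19 (mod 125)

Hensel: r_{i+1} = r_i − f(r_i)/f′(r_i) mod 5^{i+2}, where f′(x) = 3x². Iterate:
  r_0 = 4 (mod 5)
  r_1 = 19 (mod 25)
  r_2 = 19 (mod 125)
Final: r = 19 with f(r) ≡ 0 mod 5^3.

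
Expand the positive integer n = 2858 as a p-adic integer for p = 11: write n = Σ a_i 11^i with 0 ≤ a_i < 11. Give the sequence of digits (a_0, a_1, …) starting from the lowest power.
(a_0, a_1, …) = (9, 6, 1, 2)

Repeated division by 11 gives the digits low-to-high: 2858 = 9 + 6·11^1 + 1·11^2 + 2·11^3. Digit sequence: (9, 6, 1, 2).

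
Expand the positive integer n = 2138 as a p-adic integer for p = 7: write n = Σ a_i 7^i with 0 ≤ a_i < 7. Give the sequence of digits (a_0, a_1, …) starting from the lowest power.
(a_0, a_1, …) = (3, 4, 1, 6)

Repeated division by 7 gives the digits low-to-high: 2138 = 3 + 4·7^1 + 1·7^2 + 6·7^3. Digit sequence: (3, 4, 1, 6).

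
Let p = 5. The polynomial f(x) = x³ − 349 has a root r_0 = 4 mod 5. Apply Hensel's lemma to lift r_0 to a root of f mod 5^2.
r_1 = 24 (mod 25)

Hensel: r_{i+1} = r_i − f(r_i)/f′(r_i) mod 5^{i+2}, where f′(x) = 3x². Iterate:
  r_0 = 4 (mod 5)
  r_1 = 24 (mod 25)
Final: r = 24 with f(r) ≡ 0 mod 5^2.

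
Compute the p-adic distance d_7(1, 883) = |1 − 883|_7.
d_7(1, 883) = 1/49

Step 1 — x − y = 1 − 883 = -882. Step 2 — v_7(-882) = 2 (factor: -882 = −(7^2 · 18); the sign does not affect v_p). Step 3 — |x − y|_7 = 7^{-2} = 1/49.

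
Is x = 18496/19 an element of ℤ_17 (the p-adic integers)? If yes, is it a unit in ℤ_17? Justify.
x ∈ ℤ_17 but not a unit; v_17(x) = 2 > 0

ℤ_17 = {x ∈ ℚ_17 : v_17(x) ≥ 0} and ℤ_17^× = {x ∈ ℤ_17 : v_17(x) = 0}. Here v_17(18496/19) = v_17(num) − v_17(den) = 2; compare against these criteria.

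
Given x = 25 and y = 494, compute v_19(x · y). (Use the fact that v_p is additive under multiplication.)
v_19(12350) = 1

v_p(x) = 0 (factor: 25 = 19^0 · 25); v_p(y) = 1 (factor: 494 = 19^1 · 26). Additivity: v_p(xy) = v_p(x) + v_p(y) = 0 + 1 = 1. (Direct check: xy = 12350 = 19^1 · (650).)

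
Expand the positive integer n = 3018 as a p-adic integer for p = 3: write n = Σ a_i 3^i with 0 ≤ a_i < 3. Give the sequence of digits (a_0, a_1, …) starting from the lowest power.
(a_0, a_1, …) = (0, 1, 2, 0, 1, 0, 1, 1)

Repeated division by 3 gives the digits low-to-high: 3018 = 1·3^1 + 2·3^2 + 1·3^4 + 1·3^6 + 1·3^7. Digit sequence: (0, 1, 2, 0, 1, 0, 1, 1).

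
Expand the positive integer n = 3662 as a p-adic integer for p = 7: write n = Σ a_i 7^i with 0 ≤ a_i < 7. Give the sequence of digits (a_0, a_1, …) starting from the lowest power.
(a_0, a_1, …) = (1, 5, 4, 3, 1)

Repeated division by 7 gives the digits low-to-high: 3662 = 1 + 5·7^1 + 4·7^2 + 3·7^3 + 1·7^4. Digit sequence: (1, 5, 4, 3, 1).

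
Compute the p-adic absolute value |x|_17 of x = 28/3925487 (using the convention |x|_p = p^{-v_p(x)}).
|28/3925487|_17 = 83521

Step 1 — compute v_17(x) by factoring powers of 17 out of the numerator and denominator: v_17(28/3925487) = -4. Step 2 — apply |x|_p = p^{-v_p(x)} = 17^{4} = 83521.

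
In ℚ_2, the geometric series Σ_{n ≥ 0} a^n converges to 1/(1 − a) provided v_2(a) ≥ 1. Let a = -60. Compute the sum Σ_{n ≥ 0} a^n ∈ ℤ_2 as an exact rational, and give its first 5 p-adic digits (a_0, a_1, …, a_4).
Σ a^n = 1/(1 − a) = 1/61;  first 5 digits = (1, 0, 1, 0, 1)

v_2(a) = 2 ≥ 1, so the series converges in ℤ_2 to 1/(1 − a) = 1/(1 − (-60)) = 1/61. Expand this rational in ℤ_2: compute digits iteratively via d_i = x_i mod 2, x_{i+1} = (x_i − d_i)/2. The first 5 digits are (1, 0, 1, 0, 1).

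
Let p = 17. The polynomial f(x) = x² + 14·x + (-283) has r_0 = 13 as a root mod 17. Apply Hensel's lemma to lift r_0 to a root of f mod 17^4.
r_3 = 17149 (mod 83521)

Hensel: r_{i+1} = r_i − f(r_i)·(f′(r_i))^{-1} mod 17^{i+2}, f′(x) = 2x + 14. Iterate:
  r_0 = 13 (mod 17)
  r_1 = 98 (mod 289)
  r_2 = 2410 (mod 4913)
  r_3 = 17149 (mod 83521)
Final: r = 17149 satisfies f(r) ≡ 0 mod 17^4.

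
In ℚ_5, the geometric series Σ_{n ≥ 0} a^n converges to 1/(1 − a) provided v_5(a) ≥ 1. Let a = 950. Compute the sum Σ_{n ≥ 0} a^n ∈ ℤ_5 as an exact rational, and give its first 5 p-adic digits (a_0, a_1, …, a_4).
Σ a^n = 1/(1 − a) = -1/949;  first 5 digits = (1, 0, 3, 2, 0)

v_5(a) = 2 ≥ 1, so the series converges in ℤ_5 to 1/(1 − a) = 1/(1 − 950) = -1/949. Expand this rational in ℤ_5: compute digits iteratively via d_i = x_i mod 5, x_{i+1} = (x_i − d_i)/5. The first 5 digits are (1, 0, 3, 2, 0).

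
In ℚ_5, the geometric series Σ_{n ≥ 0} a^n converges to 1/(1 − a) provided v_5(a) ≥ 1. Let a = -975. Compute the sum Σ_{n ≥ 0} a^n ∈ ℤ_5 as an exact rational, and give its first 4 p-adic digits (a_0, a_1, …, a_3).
Σ a^n = 1/(1 − a) = 1/976;  first 4 digits = (1, 0, 1, 2)

v_5(a) = 2 ≥ 1, so the series converges in ℤ_5 to 1/(1 − a) = 1/(1 − (-975)) = 1/976. Expand this rational in ℤ_5: compute digits iteratively via d_i = x_i mod 5, x_{i+1} = (x_i − d_i)/5. The first 4 digits are (1, 0, 1, 2).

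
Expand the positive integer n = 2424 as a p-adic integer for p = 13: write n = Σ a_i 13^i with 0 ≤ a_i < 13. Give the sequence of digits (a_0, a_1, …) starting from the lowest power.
(a_0, a_1, …) = (6, 4, 1, 1)

Repeated division by 13 gives the digits low-to-high: 2424 = 6 + 4·13^1 + 1·13^2 + 1·13^3. Digit sequence: (6, 4, 1, 1).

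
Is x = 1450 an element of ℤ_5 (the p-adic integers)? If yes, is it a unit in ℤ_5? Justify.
x ∈ ℤ_5 but not a unit; v_5(x) = 2 > 0

ℤ_5 = {x ∈ ℚ_5 : v_5(x) ≥ 0} and ℤ_5^× = {x ∈ ℤ_5 : v_5(x) = 0}. Here v_5(1450) = v_5(num) − v_5(den) = 2; compare against these criteria.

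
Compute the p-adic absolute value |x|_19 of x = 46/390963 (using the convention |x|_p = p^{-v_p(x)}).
|46/390963|_19 = 130321

Step 1 — compute v_19(x) by factoring powers of 19 out of the numerator and denominator: v_19(46/390963) = -4. Step 2 — apply |x|_p = p^{-v_p(x)} = 19^{4} = 130321.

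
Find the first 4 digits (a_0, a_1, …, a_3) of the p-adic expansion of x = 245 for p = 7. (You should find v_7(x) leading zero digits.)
(a_0, …, a_3) = (0, 0, 5, 0)

v_7(245) = 2, so a_0 = ... = a_1 = 0. Factor out: x = 7^2 · u with u = 5 a unit in ℤ_7. Expand u iteratively via a_{v+i} = u_i mod 7, u_{i+1} = (u_i − a_{v+i})/7:
  u_0 = 5;  a_2 = 5;  u_1 = (u_0 − 5)/7 = 0
  u_1 = 0;  a_3 = 0;  u_2 = (u_1 − 0)/7 = 0
Digits: (0, 0, 5, 0).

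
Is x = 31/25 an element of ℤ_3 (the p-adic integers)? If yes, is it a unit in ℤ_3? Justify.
x ∈ ℤ_3^× (unit); v_3(x) = 0

ℤ_3 = {x ∈ ℚ_3 : v_3(x) ≥ 0} and ℤ_3^× = {x ∈ ℤ_3 : v_3(x) = 0}. Here v_3(31/25) = v_3(num) − v_3(den) = 0; compare against these criteria.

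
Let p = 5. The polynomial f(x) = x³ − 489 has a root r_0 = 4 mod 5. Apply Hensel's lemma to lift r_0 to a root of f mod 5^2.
r_1 = 4 (mod 25)

Hensel: r_{i+1} = r_i − f(r_i)/f′(r_i) mod 5^{i+2}, where f′(x) = 3x². Iterate:
  r_0 = 4 (mod 5)
  r_1 = 4 (mod 25)
Final: r = 4 with f(r) ≡ 0 mod 5^2.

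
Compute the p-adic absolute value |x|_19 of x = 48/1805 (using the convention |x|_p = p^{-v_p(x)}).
|48/1805|_19 = 361

Step 1 — compute v_19(x) by factoring powers of 19 out of the numerator and denominator: v_19(48/1805) = -2. Step 2 — apply |x|_p = p^{-v_p(x)} = 19^{2} = 361.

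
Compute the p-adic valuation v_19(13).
v_19(13) = 0

v_19(n) is the largest exponent k such that 19^k divides n. Factor out: 13 = 19^0 · 13. (Sign doesn't affect v_p.) So v_19(13) = 0.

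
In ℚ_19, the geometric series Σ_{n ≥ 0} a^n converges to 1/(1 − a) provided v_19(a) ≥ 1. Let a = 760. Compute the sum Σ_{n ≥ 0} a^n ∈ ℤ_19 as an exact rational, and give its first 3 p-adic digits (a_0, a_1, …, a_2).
Σ a^n = 1/(1 − a) = -1/759;  first 3 digits = (1, 2, 6)

v_19(a) = 1 ≥ 1, so the series converges in ℤ_19 to 1/(1 − a) = 1/(1 − 760) = -1/759. Expand this rational in ℤ_19: compute digits iteratively via d_i = x_i mod 19, x_{i+1} = (x_i − d_i)/19. The first 3 digits are (1, 2, 6).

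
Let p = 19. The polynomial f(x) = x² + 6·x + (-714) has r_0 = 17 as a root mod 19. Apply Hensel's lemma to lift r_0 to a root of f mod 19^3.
r_2 = 359 (mod 6859)

Hensel: r_{i+1} = r_i − f(r_i)·(f′(r_i))^{-1} mod 19^{i+2}, f′(x) = 2x + 6. Iterate:
  r_0 = 17 (mod 19)
  r_1 = 359 (mod 361)
  r_2 = 359 (mod 6859)
Final: r = 359 satisfies f(r) ≡ 0 mod 19^3.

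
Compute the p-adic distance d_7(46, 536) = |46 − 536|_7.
d_7(46, 536) = 1/49

Step 1 — x − y = 46 − 536 = -490. Step 2 — v_7(-490) = 2 (factor: -490 = −(7^2 · 10); the sign does not affect v_p). Step 3 — |x − y|_7 = 7^{-2} = 1/49.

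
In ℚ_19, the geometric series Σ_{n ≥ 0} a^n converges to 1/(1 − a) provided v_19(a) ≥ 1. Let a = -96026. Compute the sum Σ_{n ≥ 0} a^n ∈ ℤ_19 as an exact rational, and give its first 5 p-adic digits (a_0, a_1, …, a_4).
Σ a^n = 1/(1 − a) = 1/96027;  first 5 digits = (1, 0, 0, 5, 18)

v_19(a) = 3 ≥ 1, so the series converges in ℤ_19 to 1/(1 − a) = 1/(1 − (-96026)) = 1/96027. Expand this rational in ℤ_19: compute digits iteratively via d_i = x_i mod 19, x_{i+1} = (x_i − d_i)/19. The first 5 digits are (1, 0, 0, 5, 18).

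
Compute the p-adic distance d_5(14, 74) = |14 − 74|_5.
d_5(14, 74) = 1/5

Step 1 — x − y = 14 − 74 = -60. Step 2 — v_5(-60) = 1 (factor: -60 = −(5^1 · 12); the sign does not affect v_p). Step 3 — |x − y|_5 = 5^{-1} = 1/5.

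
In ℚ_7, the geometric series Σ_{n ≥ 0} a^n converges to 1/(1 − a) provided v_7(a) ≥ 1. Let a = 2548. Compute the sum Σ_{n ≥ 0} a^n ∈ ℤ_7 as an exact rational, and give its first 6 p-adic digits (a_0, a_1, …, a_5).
Σ a^n = 1/(1 − a) = -1/2547;  first 6 digits = (1, 0, 3, 0, 3, 1)

v_7(a) = 2 ≥ 1, so the series converges in ℤ_7 to 1/(1 − a) = 1/(1 − 2548) = -1/2547. Expand this rational in ℤ_7: compute digits iteratively via d_i = x_i mod 7, x_{i+1} = (x_i − d_i)/7. The first 6 digits are (1, 0, 3, 0, 3, 1).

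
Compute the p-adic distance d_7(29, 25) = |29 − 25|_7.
d_7(29, 25) = 1

Step 1 — x − y = 29 − 25 = 4. Step 2 — v_7(4) = 0 (factor: 4 = (7^0 · 4); the sign does not affect v_p). Step 3 — |x − y|_7 = 7^{0} = 1.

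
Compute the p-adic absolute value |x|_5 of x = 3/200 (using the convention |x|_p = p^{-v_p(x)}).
|3/200|_5 = 25

Step 1 — compute v_5(x) by factoring powers of 5 out of the numerator and denominator: v_5(3/200) = -2. Step 2 — apply |x|_p = p^{-v_p(x)} = 5^{2} = 25.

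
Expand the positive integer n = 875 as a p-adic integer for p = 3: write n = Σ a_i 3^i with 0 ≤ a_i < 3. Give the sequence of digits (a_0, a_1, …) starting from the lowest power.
(a_0, a_1, …) = (2, 0, 1, 2, 1, 0, 1)

Repeated division by 3 gives the digits low-to-high: 875 = 2 + 1·3^2 + 2·3^3 + 1·3^4 + 1·3^6. Digit sequence: (2, 0, 1, 2, 1, 0, 1).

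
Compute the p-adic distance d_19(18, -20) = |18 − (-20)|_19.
d_19(18, -20) = 1/19

Step 1 — x − y = 18 − (-20) = 38. Step 2 — v_19(38) = 1 (factor: 38 = (19^1 · 2); the sign does not affect v_p). Step 3 — |x − y|_19 = 19^{-1} = 1/19.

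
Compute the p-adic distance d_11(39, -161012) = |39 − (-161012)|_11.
d_11(39, -161012) = 1/161051

Step 1 — x − y = 39 − (-161012) = 161051. Step 2 — v_11(161051) = 5 (factor: 161051 = (11^5 · 1); the sign does not affect v_p). Step 3 — |x − y|_11 = 11^{-5} = 1/161051.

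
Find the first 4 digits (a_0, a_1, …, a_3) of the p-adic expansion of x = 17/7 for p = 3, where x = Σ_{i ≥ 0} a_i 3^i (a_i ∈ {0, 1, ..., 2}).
(a_0, …, a_3) = (2, 1, 1, 0)

v_3(17/7) = 0 (numerator and denominator both coprime to 3), so x ∈ ℤ_3^×. Compute digits iteratively via a_i = x_i mod 3, x_{i+1} = (x_i − a_i)/3, with x_0 = x:
  x_0 = 17/7;  a_0 = 2;  x_1 = (x_0 − 2)/3 = 1/7
  x_1 = 1/7;  a_1 = 1;  x_2 = (x_1 − 1)/3 = -2/7
  x_2 = -2/7;  a_2 = 1;  x_3 = (x_2 − 1)/3 = -3/7
  x_3 = -3/7;  a_3 = 0;  x_4 = (x_3 − 0)/3 = -1/7
Digits: (2, 1, 1, 0).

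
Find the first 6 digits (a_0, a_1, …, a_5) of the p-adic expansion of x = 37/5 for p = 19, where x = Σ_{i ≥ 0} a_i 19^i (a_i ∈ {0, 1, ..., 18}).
(a_0, …, a_5) = (15, 11, 7, 11, 7, 11)

v_19(37/5) = 0 (numerator and denominator both coprime to 19), so x ∈ ℤ_19^×. Compute digits iteratively via a_i = x_i mod 19, x_{i+1} = (x_i − a_i)/19, with x_0 = x:
  x_0 = 37/5;  a_0 = 15;  x_1 = (x_0 − 15)/19 = -2/5
  x_1 = -2/5;  a_1 = 11;  x_2 = (x_1 − 11)/19 = -3/5
  x_2 = -3/5;  a_2 = 7;  x_3 = (x_2 − 7)/19 = -2/5
  x_3 = -2/5;  a_3 = 11;  x_4 = (x_3 − 11)/19 = -3/5
  x_4 = -3/5;  a_4 = 7;  x_5 = (x_4 − 7)/19 = -2/5
  x_5 = -2/5;  a_5 = 11;  x_6 = (x_5 − 11)/19 = -3/5
Digits: (15, 11, 7, 11, 7, 11).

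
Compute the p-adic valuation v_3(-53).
v_3(-53) = 0

v_3(n) is the largest exponent k such that 3^k divides n. Factor out: -53 = -3^0 · 53. (Sign doesn't affect v_p.) So v_3(-53) = 0.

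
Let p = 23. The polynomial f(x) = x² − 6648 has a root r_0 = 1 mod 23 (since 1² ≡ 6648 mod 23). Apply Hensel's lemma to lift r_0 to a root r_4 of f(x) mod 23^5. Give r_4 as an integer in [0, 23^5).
r_4 = 4109158 (mod 6436343)

Hensel's recurrence: r_{i+1} = r_i − f(r_i)·(f′(r_i))^{-1} mod 23^{i+2}, with f′(x) = 2x. Iterate:
  r_0 = 1 (mod 23)
  r_1 = 415 (mod 529)
  r_2 = 8879 (mod 12167)
  r_3 = 191384 (mod 279841)
  r_4 = 4109158 (mod 6436343)
Final: r_4 = 4109158, and one checks f(r_4) ≡ 0 mod 23^5.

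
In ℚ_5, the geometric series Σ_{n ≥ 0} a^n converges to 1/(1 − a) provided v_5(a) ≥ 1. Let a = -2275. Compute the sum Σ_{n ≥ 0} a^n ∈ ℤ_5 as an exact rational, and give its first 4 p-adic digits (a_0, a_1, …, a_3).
Σ a^n = 1/(1 − a) = 1/2276;  first 4 digits = (1, 0, 4, 1)

v_5(a) = 2 ≥ 1, so the series converges in ℤ_5 to 1/(1 − a) = 1/(1 − (-2275)) = 1/2276. Expand this rational in ℤ_5: compute digits iteratively via d_i = x_i mod 5, x_{i+1} = (x_i − d_i)/5. The first 4 digits are (1, 0, 4, 1).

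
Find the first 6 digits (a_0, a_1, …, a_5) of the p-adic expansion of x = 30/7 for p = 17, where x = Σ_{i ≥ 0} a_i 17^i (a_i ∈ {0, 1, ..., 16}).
(a_0, …, a_5) = (14, 14, 4, 7, 2, 12)

v_17(30/7) = 0 (numerator and denominator both coprime to 17), so x ∈ ℤ_17^×. Compute digits iteratively via a_i = x_i mod 17, x_{i+1} = (x_i − a_i)/17, with x_0 = x:
  x_0 = 30/7;  a_0 = 14;  x_1 = (x_0 − 14)/17 = -4/7
  x_1 = -4/7;  a_1 = 14;  x_2 = (x_1 − 14)/17 = -6/7
  x_2 = -6/7;  a_2 = 4;  x_3 = (x_2 − 4)/17 = -2/7
  x_3 = -2/7;  a_3 = 7;  x_4 = (x_3 − 7)/17 = -3/7
  x_4 = -3/7;  a_4 = 2;  x_5 = (x_4 − 2)/17 = -1/7
  x_5 = -1/7;  a_5 = 12;  x_6 = (x_5 − 12)/17 = -5/7
Digits: (14, 14, 4, 7, 2, 12).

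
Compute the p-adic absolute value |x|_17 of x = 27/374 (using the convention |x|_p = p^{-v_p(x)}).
|27/374|_17 = 17

Step 1 — compute v_17(x) by factoring powers of 17 out of the numerator and denominator: v_17(27/374) = -1. Step 2 — apply |x|_p = p^{-v_p(x)} = 17^{1} = 17.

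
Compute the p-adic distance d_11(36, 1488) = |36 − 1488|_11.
d_11(36, 1488) = 1/121

Step 1 — x − y = 36 − 1488 = -1452. Step 2 — v_11(-1452) = 2 (factor: -1452 = −(11^2 · 12); the sign does not affect v_p). Step 3 — |x − y|_11 = 11^{-2} = 1/121.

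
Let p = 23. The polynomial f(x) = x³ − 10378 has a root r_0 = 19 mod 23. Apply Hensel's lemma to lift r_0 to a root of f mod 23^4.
r_3 = 120539 (mod 279841)

Hensel: r_{i+1} = r_i − f(r_i)/f′(r_i) mod 23^{i+2}, where f′(x) = 3x². Iterate:
  r_0 = 19 (mod 23)
  r_1 = 456 (mod 529)
  r_2 = 11036 (mod 12167)
  r_3 = 120539 (mod 279841)
Final: r = 120539 with f(r) ≡ 0 mod 23^4.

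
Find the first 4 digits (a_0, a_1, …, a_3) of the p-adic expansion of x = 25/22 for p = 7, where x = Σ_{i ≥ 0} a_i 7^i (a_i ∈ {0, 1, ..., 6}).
(a_0, …, a_3) = (4, 5, 4, 6)

v_7(25/22) = 0 (numerator and denominator both coprime to 7), so x ∈ ℤ_7^×. Compute digits iteratively via a_i = x_i mod 7, x_{i+1} = (x_i − a_i)/7, with x_0 = x:
  x_0 = 25/22;  a_0 = 4;  x_1 = (x_0 − 4)/7 = -9/22
  x_1 = -9/22;  a_1 = 5;  x_2 = (x_1 − 5)/7 = -17/22
  x_2 = -17/22;  a_2 = 4;  x_3 = (x_2 − 4)/7 = -15/22
  x_3 = -15/22;  a_3 = 6;  x_4 = (x_3 − 6)/7 = -21/22
Digits: (4, 5, 4, 6).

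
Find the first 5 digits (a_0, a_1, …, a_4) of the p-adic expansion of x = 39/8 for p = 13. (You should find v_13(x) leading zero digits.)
(a_0, …, a_4) = (0, 2, 8, 1, 8)

v_13(39/8) = 1, so a_0 = ... = a_0 = 0. Factor out: x = 13^1 · u with u = 3/8 a unit in ℤ_13. Expand u iteratively via a_{v+i} = u_i mod 13, u_{i+1} = (u_i − a_{v+i})/13:
  u_0 = 3/8;  a_1 = 2;  u_1 = (u_0 − 2)/13 = -1/8
  u_1 = -1/8;  a_2 = 8;  u_2 = (u_1 − 8)/13 = -5/8
  u_2 = -5/8;  a_3 = 1;  u_3 = (u_2 − 1)/13 = -1/8
  u_3 = -1/8;  a_4 = 8;  u_4 = (u_3 − 8)/13 = -5/8
Digits: (0, 2, 8, 1, 8).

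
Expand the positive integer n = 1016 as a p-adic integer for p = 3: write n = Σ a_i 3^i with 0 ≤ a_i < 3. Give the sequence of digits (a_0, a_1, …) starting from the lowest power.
(a_0, a_1, …) = (2, 2, 1, 1, 0, 1, 1)

Repeated division by 3 gives the digits low-to-high: 1016 = 2 + 2·3^1 + 1·3^2 + 1·3^3 + 1·3^5 + 1·3^6. Digit sequence: (2, 2, 1, 1, 0, 1, 1).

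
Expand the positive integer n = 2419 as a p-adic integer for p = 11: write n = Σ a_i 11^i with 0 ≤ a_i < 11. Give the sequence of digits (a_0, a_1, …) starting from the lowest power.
(a_0, a_1, …) = (10, 10, 8, 1)

Repeated division by 11 gives the digits low-to-high: 2419 = 10 + 10·11^1 + 8·11^2 + 1·11^3. Digit sequence: (10, 10, 8, 1).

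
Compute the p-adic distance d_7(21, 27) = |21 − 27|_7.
d_7(21, 27) = 1

Step 1 — x − y = 21 − 27 = -6. Step 2 — v_7(-6) = 0 (factor: -6 = −(7^0 · 6); the sign does not affect v_p). Step 3 — |x − y|_7 = 7^{0} = 1.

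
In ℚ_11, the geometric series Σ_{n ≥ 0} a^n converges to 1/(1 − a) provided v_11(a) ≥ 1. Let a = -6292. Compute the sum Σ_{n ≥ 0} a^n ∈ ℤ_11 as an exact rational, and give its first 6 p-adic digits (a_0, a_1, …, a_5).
Σ a^n = 1/(1 − a) = 1/6293;  first 6 digits = (1, 0, 3, 6, 8, 3)

v_11(a) = 2 ≥ 1, so the series converges in ℤ_11 to 1/(1 − a) = 1/(1 − (-6292)) = 1/6293. Expand this rational in ℤ_11: compute digits iteratively via d_i = x_i mod 11, x_{i+1} = (x_i − d_i)/11. The first 6 digits are (1, 0, 3, 6, 8, 3).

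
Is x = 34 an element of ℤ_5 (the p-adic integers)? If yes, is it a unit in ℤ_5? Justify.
x ∈ ℤ_5^× (unit); v_5(x) = 0

ℤ_5 = {x ∈ ℚ_5 : v_5(x) ≥ 0} and ℤ_5^× = {x ∈ ℤ_5 : v_5(x) = 0}. Here v_5(34) = v_5(num) − v_5(den) = 0; compare against these criteria.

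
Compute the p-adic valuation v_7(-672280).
v_7(-672280) = 5

v_7(n) is the largest exponent k such that 7^k divides n. Factor out: -672280 = -7^5 · 40. (Sign doesn't affect v_p.) So v_7(-672280) = 5.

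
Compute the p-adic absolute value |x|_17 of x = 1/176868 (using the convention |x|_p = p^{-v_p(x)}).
|1/176868|_17 = 4913

Step 1 — compute v_17(x) by factoring powers of 17 out of the numerator and denominator: v_17(1/176868) = -3. Step 2 — apply |x|_p = p^{-v_p(x)} = 17^{3} = 4913.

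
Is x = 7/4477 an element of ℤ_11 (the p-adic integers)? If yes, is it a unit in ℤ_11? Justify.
x ∉ ℤ_11 (v_11(x) = -2 < 0)

ℤ_11 = {x ∈ ℚ_11 : v_11(x) ≥ 0} and ℤ_11^× = {x ∈ ℤ_11 : v_11(x) = 0}. Here v_11(7/4477) = v_11(num) − v_11(den) = -2; compare against these criteria.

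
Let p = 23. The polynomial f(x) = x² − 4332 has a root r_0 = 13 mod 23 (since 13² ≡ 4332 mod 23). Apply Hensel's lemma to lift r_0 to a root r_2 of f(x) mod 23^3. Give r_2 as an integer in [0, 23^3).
r_2 = 9512 (mod 12167)

Hensel's recurrence: r_{i+1} = r_i − f(r_i)·(f′(r_i))^{-1} mod 23^{i+2}, with f′(x) = 2x. Iterate:
  r_0 = 13 (mod 23)
  r_1 = 519 (mod 529)
  r_2 = 9512 (mod 12167)
Final: r_2 = 9512, and one checks f(r_2) ≡ 0 mod 23^3.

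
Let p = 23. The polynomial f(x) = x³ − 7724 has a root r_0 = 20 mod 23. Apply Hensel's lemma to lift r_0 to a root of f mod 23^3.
r_2 = 10002 (mod 12167)

Hensel: r_{i+1} = r_i − f(r_i)/f′(r_i) mod 23^{i+2}, where f′(x) = 3x². Iterate:
  r_0 = 20 (mod 23)
  r_1 = 480 (mod 529)
  r_2 = 10002 (mod 12167)
Final: r = 10002 with f(r) ≡ 0 mod 23^3.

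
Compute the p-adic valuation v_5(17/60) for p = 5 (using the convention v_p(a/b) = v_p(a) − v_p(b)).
v_5(17/60) = -1

Factor powers of 5 from the numerator and denominator of the reduced fraction: 17 = 5^0 · 17 and 60 = 5^1 · 12. Apply v_p(a/b) = v_p(a) − v_p(b): v_5(17/60) = 0 − 1 = -1.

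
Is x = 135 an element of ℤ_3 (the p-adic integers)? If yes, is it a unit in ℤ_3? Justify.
x ∈ ℤ_3 but not a unit; v_3(x) = 3 > 0

ℤ_3 = {x ∈ ℚ_3 : v_3(x) ≥ 0} and ℤ_3^× = {x ∈ ℤ_3 : v_3(x) = 0}. Here v_3(135) = v_3(num) − v_3(den) = 3; compare against these criteria.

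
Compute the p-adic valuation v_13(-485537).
v_13(-485537) = 4

v_13(n) is the largest exponent k such that 13^k divides n. Factor out: -485537 = -13^4 · 17. (Sign doesn't affect v_p.) So v_13(-485537) = 4.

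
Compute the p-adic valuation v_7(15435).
v_7(15435) = 3

v_7(n) is the largest exponent k such that 7^k divides n. Factor out: 15435 = 7^3 · 45. (Sign doesn't affect v_p.) So v_7(15435) = 3.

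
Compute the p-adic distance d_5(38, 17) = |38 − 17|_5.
d_5(38, 17) = 1

Step 1 — x − y = 38 − 17 = 21. Step 2 — v_5(21) = 0 (factor: 21 = (5^0 · 21); the sign does not affect v_p). Step 3 — |x − y|_5 = 5^{0} = 1.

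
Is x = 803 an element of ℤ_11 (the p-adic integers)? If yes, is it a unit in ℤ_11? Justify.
x ∈ ℤ_11 but not a unit; v_11(x) = 1 > 0

ℤ_11 = {x ∈ ℚ_11 : v_11(x) ≥ 0} and ℤ_11^× = {x ∈ ℤ_11 : v_11(x) = 0}. Here v_11(803) = v_11(num) − v_11(den) = 1; compare against these criteria.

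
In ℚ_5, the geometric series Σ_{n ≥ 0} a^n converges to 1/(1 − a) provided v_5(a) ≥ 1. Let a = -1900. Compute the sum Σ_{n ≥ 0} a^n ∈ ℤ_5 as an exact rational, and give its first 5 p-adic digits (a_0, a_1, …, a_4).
Σ a^n = 1/(1 − a) = 1/1901;  first 5 digits = (1, 0, 4, 4, 2)

v_5(a) = 2 ≥ 1, so the series converges in ℤ_5 to 1/(1 − a) = 1/(1 − (-1900)) = 1/1901. Expand this rational in ℤ_5: compute digits iteratively via d_i = x_i mod 5, x_{i+1} = (x_i − d_i)/5. The first 5 digits are (1, 0, 4, 4, 2).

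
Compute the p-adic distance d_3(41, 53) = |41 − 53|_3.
d_3(41, 53) = 1/3

Step 1 — x − y = 41 − 53 = -12. Step 2 — v_3(-12) = 1 (factor: -12 = −(3^1 · 4); the sign does not affect v_p). Step 3 — |x − y|_3 = 3^{-1} = 1/3.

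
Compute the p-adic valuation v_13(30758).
v_13(30758) = 3

v_13(n) is the largest exponent k such that 13^k divides n. Factor out: 30758 = 13^3 · 14. (Sign doesn't affect v_p.) So v_13(30758) = 3.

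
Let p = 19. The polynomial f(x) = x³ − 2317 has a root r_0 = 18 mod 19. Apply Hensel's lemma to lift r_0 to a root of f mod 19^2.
r_1 = 170 (mod 361)

Hensel: r_{i+1} = r_i − f(r_i)/f′(r_i) mod 19^{i+2}, where f′(x) = 3x². Iterate:
  r_0 = 18 (mod 19)
  r_1 = 170 (mod 361)
Final: r = 170 with f(r) ≡ 0 mod 19^2.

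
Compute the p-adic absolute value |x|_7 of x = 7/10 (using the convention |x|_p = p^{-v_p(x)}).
|7/10|_7 = 1/7

Step 1 — compute v_7(x) by factoring powers of 7 out of the numerator and denominator: v_7(7/10) = 1. Step 2 — apply |x|_p = p^{-v_p(x)} = 7^{-1} = 1/7.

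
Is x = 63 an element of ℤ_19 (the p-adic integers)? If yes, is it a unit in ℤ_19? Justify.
x ∈ ℤ_19^× (unit); v_19(x) = 0

ℤ_19 = {x ∈ ℚ_19 : v_19(x) ≥ 0} and ℤ_19^× = {x ∈ ℤ_19 : v_19(x) = 0}. Here v_19(63) = v_19(num) − v_19(den) = 0; compare against these criteria.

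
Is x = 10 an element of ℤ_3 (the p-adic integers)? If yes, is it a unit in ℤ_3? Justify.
x ∈ ℤ_3^× (unit); v_3(x) = 0

ℤ_3 = {x ∈ ℚ_3 : v_3(x) ≥ 0} and ℤ_3^× = {x ∈ ℤ_3 : v_3(x) = 0}. Here v_3(10) = v_3(num) − v_3(den) = 0; compare against these criteria.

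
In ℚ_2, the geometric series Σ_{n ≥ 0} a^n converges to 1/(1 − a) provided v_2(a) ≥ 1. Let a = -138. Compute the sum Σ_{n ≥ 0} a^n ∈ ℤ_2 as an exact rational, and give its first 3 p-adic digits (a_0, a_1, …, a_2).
Σ a^n = 1/(1 − a) = 1/139;  first 3 digits = (1, 1, 0)

v_2(a) = 1 ≥ 1, so the series converges in ℤ_2 to 1/(1 − a) = 1/(1 − (-138)) = 1/139. Expand this rational in ℤ_2: compute digits iteratively via d_i = x_i mod 2, x_{i+1} = (x_i − d_i)/2. The first 3 digits are (1, 1, 0).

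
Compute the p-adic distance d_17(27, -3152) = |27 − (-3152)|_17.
d_17(27, -3152) = 1/289

Step 1 — x − y = 27 − (-3152) = 3179. Step 2 — v_17(3179) = 2 (factor: 3179 = (17^2 · 11); the sign does not affect v_p). Step 3 — |x − y|_17 = 17^{-2} = 1/289.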